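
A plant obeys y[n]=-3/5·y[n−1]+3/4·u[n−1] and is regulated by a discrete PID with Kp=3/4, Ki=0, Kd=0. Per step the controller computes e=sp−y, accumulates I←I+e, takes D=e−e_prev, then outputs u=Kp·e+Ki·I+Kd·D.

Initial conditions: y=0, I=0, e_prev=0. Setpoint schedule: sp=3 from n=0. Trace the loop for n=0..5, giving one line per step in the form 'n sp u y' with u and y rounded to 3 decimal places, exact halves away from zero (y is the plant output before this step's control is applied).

0 3 2.250 0.000
1 3 0.984 1.688
2 3 2.456 -0.274
3 3 0.745 2.006
4 3 2.734 -0.645
5 3 0.422 2.437

(exact arithmetic carried between steps; '≈' marks a value shown rounded to 6 d.p. or computed from one; I and e_prev carry over from the previous line; the table rounds u and y to 3 d.p., halves away from zero)
n=0: y=0, sp=3, e=sp−y=3; I=3, D=e−e_prev=3; u=3/4·3+0·3+0·3=2.25; next y=-3/5·0+3/4·2.25=1.6875
n=1: y=1.6875, sp=3, e=sp−y=1.3125; I=4.3125, D=e−e_prev=-1.6875; u=3/4·1.3125+0·4.3125+0·(-1.6875)=0.984375; next y=-3/5·1.6875+3/4·0.984375≈-0.274219
n=2: y≈-0.274219, sp=3, e=sp−y≈3.274219; I≈7.586719, D=e−e_prev≈1.961719; u=3/4·3.274219+0·7.586719+0·1.961719≈2.455664; next y=-3/5·(-0.274219)+3/4·2.455664≈2.006279
n=3: y≈2.006279, sp=3, e=sp−y≈0.993721; I≈8.580439, D=e−e_prev≈-2.280498; u=3/4·0.993721+0·8.580439+0·(-2.280498)≈0.745291; next y=-3/5·2.006279+3/4·0.745291≈-0.644800
n=4: y≈-0.644800, sp=3, e=sp−y≈3.644800; I≈12.225239, D=e−e_prev≈2.651079; u=3/4·3.644800+0·12.225239+0·2.651079≈2.733600; next y=-3/5·(-0.644800)+3/4·2.733600≈2.437080
n=5: y≈2.437080, sp=3, e=sp−y≈0.562920; I≈12.788160, D=e−e_prev≈-3.081879; u=3/4·0.562920+0·12.788160+0·(-3.081879)≈0.422190; next y=-3/5·2.437080+3/4·0.422190≈-1.145605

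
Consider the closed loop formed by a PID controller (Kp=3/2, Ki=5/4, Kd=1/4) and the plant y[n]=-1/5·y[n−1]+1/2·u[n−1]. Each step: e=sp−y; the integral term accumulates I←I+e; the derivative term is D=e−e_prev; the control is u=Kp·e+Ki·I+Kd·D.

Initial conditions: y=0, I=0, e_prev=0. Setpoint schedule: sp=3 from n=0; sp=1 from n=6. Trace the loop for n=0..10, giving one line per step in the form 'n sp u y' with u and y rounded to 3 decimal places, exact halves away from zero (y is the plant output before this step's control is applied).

(exact arithmetic carried between steps; '≈' marks a value shown rounded to 6 d.p. or computed from one; I and e_prev carry over from the previous line; the table rounds u and y to 3 d.p., halves away from zero)
n=0: y=0, sp=3, e=sp−y=3; I=3, D=e−e_prev=3; u=3/2·3+5/4·3+1/4·3=9; next y=-1/5·0+1/2·9=4.5
n=1: y=4.5, sp=3, e=sp−y=-1.5; I=1.5, D=e−e_prev=-4.5; u=3/2·(-1.5)+5/4·1.5+1/4·(-4.5)=-1.5; next y=-1/5·4.5+1/2·(-1.5)=-1.65
n=2: y=-1.65, sp=3, e=sp−y=4.65; I=6.15, D=e−e_prev=6.15; u=3/2·4.65+5/4·6.15+1/4·6.15=16.2; next y=-1/5·(-1.65)+1/2·16.2=8.43
n=3: y=8.43, sp=3, e=sp−y=-5.43; I=0.72, D=e−e_prev=-10.08; u=3/2·(-5.43)+5/4·0.72+1/4·(-10.08)=-9.765; next y=-1/5·8.43+1/2·(-9.765)=-6.5685
n=4: y=-6.5685, sp=3, e=sp−y=9.5685; I=10.2885, D=e−e_prev=14.9985; u=3/2·9.5685+5/4·10.2885+1/4·14.9985=30.963; next y=-1/5·(-6.5685)+1/2·30.963=16.7952
n=5: y=16.7952, sp=3, e=sp−y=-13.7952; I=-3.5067, D=e−e_prev=-23.3637; u=3/2·(-13.7952)+5/4·(-3.5067)+1/4·(-23.3637)=-30.9171; next y=-1/5·16.7952+1/2·(-30.9171)=-18.81759
n=6: y=-18.81759, sp=1, e=sp−y=19.81759; I=16.31089, D=e−e_prev=33.61279; u=3/2·19.81759+5/4·16.31089+1/4·33.61279=58.518195; next y=-1/5·(-18.81759)+1/2·58.518195≈33.022616
n=7: y≈33.022616, sp=1, e=sp−y≈-32.022616; I≈-15.711726, D=e−e_prev≈-51.840206; u=3/2·(-32.022616)+5/4·(-15.711726)+1/4·(-51.840206)≈-80.633632; next y=-1/5·33.022616+1/2·(-80.633632)≈-46.921339
n=8: y≈-46.921339, sp=1, e=sp−y≈47.921339; I≈32.209613, D=e−e_prev≈79.943954; u=3/2·47.921339+5/4·32.209613+1/4·79.943954≈132.130014; next y=-1/5·(-46.921339)+1/2·132.130014≈75.449275
n=9: y≈75.449275, sp=1, e=sp−y≈-74.449275; I≈-42.239661, D=e−e_prev≈-122.370613; u=3/2·(-74.449275)+5/4·(-42.239661)+1/4·(-122.370613)≈-195.066142; next y=-1/5·75.449275+1/2·(-195.066142)≈-112.622926
n=10: y≈-112.622926, sp=1, e=sp−y≈113.622926; I≈71.383265, D=e−e_prev≈188.072200; u=3/2·113.622926+5/4·71.383265+1/4·188.072200≈306.681519; next y=-1/5·(-112.622926)+1/2·306.681519≈175.865345

0 3 9.000 0.000
1 3 -1.500 4.500
2 3 16.200 -1.650
3 3 -9.765 8.430
4 3 30.963 -6.569
5 3 -30.917 16.795
6 1 58.518 -18.818
7 1 -80.634 33.023
8 1 132.130 -46.921
9 1 -195.066 75.449
10 1 306.682 -112.623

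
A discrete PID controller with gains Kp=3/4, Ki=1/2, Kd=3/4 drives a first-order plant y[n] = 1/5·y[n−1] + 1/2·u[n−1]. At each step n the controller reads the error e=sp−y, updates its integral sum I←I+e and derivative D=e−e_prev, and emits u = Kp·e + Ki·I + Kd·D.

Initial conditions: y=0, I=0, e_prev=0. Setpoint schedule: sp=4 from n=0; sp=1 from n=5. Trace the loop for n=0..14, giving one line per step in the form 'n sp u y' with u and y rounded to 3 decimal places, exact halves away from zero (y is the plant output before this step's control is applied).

(exact arithmetic carried between steps; '≈' marks a value shown rounded to 6 d.p. or computed from one; I and e_prev carry over from the previous line; the table rounds u and y to 3 d.p., halves away from zero)
n=0: y=0, sp=4, e=sp−y=4; I=4, D=e−e_prev=4; u=3/4·4+1/2·4+3/4·4=8; next y=1/5·0+1/2·8=4
n=1: y=4, sp=4, e=sp−y=0; I=4, D=e−e_prev=-4; u=3/4·0+1/2·4+3/4·(-4)=-1; next y=1/5·4+1/2·(-1)=0.3
n=2: y=0.3, sp=4, e=sp−y=3.7; I=7.7, D=e−e_prev=3.7; u=3/4·3.7+1/2·7.7+3/4·3.7=9.4; next y=1/5·0.3+1/2·9.4=4.76
n=3: y=4.76, sp=4, e=sp−y=-0.76; I=6.94, D=e−e_prev=-4.46; u=3/4·(-0.76)+1/2·6.94+3/4·(-4.46)=-0.445; next y=1/5·4.76+1/2·(-0.445)=0.7295
n=4: y=0.7295, sp=4, e=sp−y=3.2705; I=10.2105, D=e−e_prev=4.0305; u=3/4·3.2705+1/2·10.2105+3/4·4.0305=10.581; next y=1/5·0.7295+1/2·10.581=5.4364
n=5: y=5.4364, sp=1, e=sp−y=-4.4364; I=5.7741, D=e−e_prev=-7.7069; u=3/4·(-4.4364)+1/2·5.7741+3/4·(-7.7069)=-6.220425; next y=1/5·5.4364+1/2·(-6.220425)≈-2.022933
n=6: y≈-2.022933, sp=1, e=sp−y≈3.022933; I≈8.797033, D=e−e_prev≈7.459333; u=3/4·3.022933+1/2·8.797033+3/4·7.459333≈12.260215; next y=1/5·(-2.022933)+1/2·12.260215≈5.725521
n=7: y=5.725521, sp=1, e=sp−y=-4.725521; I≈4.071512, D=e−e_prev≈-7.748454; u=3/4·(-4.725521)+1/2·4.071512+3/4·(-7.748454)≈-7.319725; next y=1/5·5.725521+1/2·(-7.319725)≈-2.514758
n=8: y≈-2.514758, sp=1, e=sp−y≈3.514758; I≈7.586270, D=e−e_prev≈8.240279; u=3/4·3.514758+1/2·7.586270+3/4·8.240279≈12.609413; next y=1/5·(-2.514758)+1/2·12.609413≈5.801755
n=9: y≈5.801755, sp=1, e=sp−y≈-4.801755; I≈2.784515, D=e−e_prev≈-8.316513; u=3/4·(-4.801755)+1/2·2.784515+3/4·(-8.316513)≈-8.446444; next y=1/5·5.801755+1/2·(-8.446444)≈-3.062871
n=10: y≈-3.062871, sp=1, e=sp−y≈4.062871; I≈6.847386, D=e−e_prev≈8.864626; u=3/4·4.062871+1/2·6.847386+3/4·8.864626≈13.119315; next y=1/5·(-3.062871)+1/2·13.119315≈5.947084
n=11: y≈5.947084, sp=1, e=sp−y≈-4.947084; I≈1.900302, D=e−e_prev≈-9.009954; u=3/4·(-4.947084)+1/2·1.900302+3/4·(-9.009954)≈-9.517627; next y=1/5·5.947084+1/2·(-9.517627)≈-3.569397
n=12: y≈-3.569397, sp=1, e=sp−y≈4.569397; I≈6.469699, D=e−e_prev≈9.516480; u=3/4·4.569397+1/2·6.469699+3/4·9.516480≈13.799258; next y=1/5·(-3.569397)+1/2·13.799258≈6.185749
n=13: y≈6.185749, sp=1, e=sp−y≈-5.185749; I≈1.283950, D=e−e_prev≈-9.755146; u=3/4·(-5.185749)+1/2·1.283950+3/4·(-9.755146)≈-10.563697; next y=1/5·6.185749+1/2·(-10.563697)≈-4.044699
n=14: y≈-4.044699, sp=1, e=sp−y≈5.044699; I≈6.328648, D=e−e_prev≈10.230448; u=3/4·5.044699+1/2·6.328648+3/4·10.230448≈14.620684; next y=1/5·(-4.044699)+1/2·14.620684≈6.501402

0 4 8.000 0.000
1 4 -1.000 4.000
2 4 9.400 0.300
3 4 -0.445 4.760
4 4 10.581 0.730
5 1 -6.220 5.436
6 1 12.260 -2.023
7 1 -7.320 5.726
8 1 12.609 -2.515
9 1 -8.446 5.802
10 1 13.119 -3.063
11 1 -9.518 5.947
12 1 13.799 -3.569
13 1 -10.564 6.186
14 1 14.621 -4.045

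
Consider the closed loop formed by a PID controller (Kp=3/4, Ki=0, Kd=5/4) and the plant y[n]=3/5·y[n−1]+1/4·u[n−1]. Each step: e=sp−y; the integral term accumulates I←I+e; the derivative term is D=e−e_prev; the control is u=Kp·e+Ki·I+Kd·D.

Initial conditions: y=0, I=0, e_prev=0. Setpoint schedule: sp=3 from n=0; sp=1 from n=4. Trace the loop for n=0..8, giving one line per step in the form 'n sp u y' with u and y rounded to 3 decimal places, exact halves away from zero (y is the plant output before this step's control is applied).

(exact arithmetic carried between steps; '≈' marks a value shown rounded to 6 d.p. or computed from one; I and e_prev carry over from the previous line; the table rounds u and y to 3 d.p., halves away from zero)
n=0: y=0, sp=3, e=sp−y=3; I=3, D=e−e_prev=3; u=3/4·3+0·3+5/4·3=6; next y=3/5·0+1/4·6=1.5
n=1: y=1.5, sp=3, e=sp−y=1.5; I=4.5, D=e−e_prev=-1.5; u=3/4·1.5+0·4.5+5/4·(-1.5)=-0.75; next y=3/5·1.5+1/4·(-0.75)=0.7125
n=2: y=0.7125, sp=3, e=sp−y=2.2875; I=6.7875, D=e−e_prev=0.7875; u=3/4·2.2875+0·6.7875+5/4·0.7875=2.7; next y=3/5·0.7125+1/4·2.7=1.1025
n=3: y=1.1025, sp=3, e=sp−y=1.8975; I=8.685, D=e−e_prev=-0.39; u=3/4·1.8975+0·8.685+5/4·(-0.39)=0.935625; next y=3/5·1.1025+1/4·0.935625≈0.895406
n=4: y≈0.895406, sp=1, e=sp−y≈0.104594; I≈8.789594, D=e−e_prev≈-1.792906; u=3/4·0.104594+0·8.789594+5/4·(-1.792906)≈-2.162688; next y=3/5·0.895406+1/4·(-2.162688)≈-0.003428
n=5: y≈-0.003428, sp=1, e=sp−y≈1.003428; I≈9.793022, D=e−e_prev≈0.898834; u=3/4·1.003428+0·9.793022+5/4·0.898834≈1.876114; next y=3/5·(-0.003428)+1/4·1.876114≈0.466972
n=6: y≈0.466972, sp=1, e=sp−y≈0.533028; I≈10.326050, D=e−e_prev≈-0.470400; u=3/4·0.533028+0·10.326050+5/4·(-0.470400)≈-0.188228; next y=3/5·0.466972+1/4·(-0.188228)≈0.233126
n=7: y≈0.233126, sp=1, e=sp−y≈0.766874; I≈11.092924, D=e−e_prev≈0.233846; u=3/4·0.766874+0·11.092924+5/4·0.233846≈0.867463; next y=3/5·0.233126+1/4·0.867463≈0.356741
n=8: y≈0.356741, sp=1, e=sp−y≈0.643259; I≈11.736183, D=e−e_prev≈-0.123615; u=3/4·0.643259+0·11.736183+5/4·(-0.123615)≈0.327925; next y=3/5·0.356741+1/4·0.327925≈0.296026

0 3 6.000 0.000
1 3 -0.750 1.500
2 3 2.700 0.713
3 3 0.936 1.103
4 1 -2.163 0.895
5 1 1.876 -0.003
6 1 -0.188 0.467
7 1 0.867 0.233
8 1 0.328 0.357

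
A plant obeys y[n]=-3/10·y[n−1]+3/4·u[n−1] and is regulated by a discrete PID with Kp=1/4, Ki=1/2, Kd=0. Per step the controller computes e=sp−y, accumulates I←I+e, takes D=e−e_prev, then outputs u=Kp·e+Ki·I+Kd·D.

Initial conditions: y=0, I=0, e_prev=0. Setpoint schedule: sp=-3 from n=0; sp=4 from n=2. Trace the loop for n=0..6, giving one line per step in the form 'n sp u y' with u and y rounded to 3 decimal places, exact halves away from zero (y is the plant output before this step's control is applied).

0 -3 -2.250 0.000
1 -3 -2.484 -1.688
2 4 1.862 -1.357
3 4 2.170 1.803
4 4 3.806 1.086
5 4 4.181 2.528
6 4 5.030 2.377

(exact arithmetic carried between steps; '≈' marks a value shown rounded to 6 d.p. or computed from one; I and e_prev carry over from the previous line; the table rounds u and y to 3 d.p., halves away from zero)
n=0: y=0, sp=-3, e=sp−y=-3; I=-3, D=e−e_prev=-3; u=1/4·(-3)+1/2·(-3)+0·(-3)=-2.25; next y=-3/10·0+3/4·(-2.25)=-1.6875
n=1: y=-1.6875, sp=-3, e=sp−y=-1.3125; I=-4.3125, D=e−e_prev=1.6875; u=1/4·(-1.3125)+1/2·(-4.3125)+0·1.6875=-2.484375; next y=-3/10·(-1.6875)+3/4·(-2.484375)≈-1.357031
n=2: y≈-1.357031, sp=4, e=sp−y≈5.357031; I≈1.044531, D=e−e_prev≈6.669531; u=1/4·5.357031+1/2·1.044531+0·6.669531≈1.861523; next y=-3/10·(-1.357031)+3/4·1.861523≈1.803252
n=3: y≈1.803252, sp=4, e=sp−y≈2.196748; I≈3.241279, D=e−e_prev≈-3.160283; u=1/4·2.196748+1/2·3.241279+0·(-3.160283)≈2.169827; next y=-3/10·1.803252+3/4·2.169827≈1.086394
n=4: y≈1.086394, sp=4, e=sp−y≈2.913606; I≈6.154885, D=e−e_prev≈0.716858; u=1/4·2.913606+1/2·6.154885+0·0.716858≈3.805844; next y=-3/10·1.086394+3/4·3.805844≈2.528465
n=5: y≈2.528465, sp=4, e=sp−y≈1.471535; I≈7.626420, D=e−e_prev≈-1.442070; u=1/4·1.471535+1/2·7.626420+0·(-1.442070)≈4.181094; next y=-3/10·2.528465+3/4·4.181094≈2.377281
n=6: y≈2.377281, sp=4, e=sp−y≈1.622719; I≈9.249139, D=e−e_prev≈0.151183; u=1/4·1.622719+1/2·9.249139+0·0.151183≈5.030249; next y=-3/10·2.377281+3/4·5.030249≈3.059503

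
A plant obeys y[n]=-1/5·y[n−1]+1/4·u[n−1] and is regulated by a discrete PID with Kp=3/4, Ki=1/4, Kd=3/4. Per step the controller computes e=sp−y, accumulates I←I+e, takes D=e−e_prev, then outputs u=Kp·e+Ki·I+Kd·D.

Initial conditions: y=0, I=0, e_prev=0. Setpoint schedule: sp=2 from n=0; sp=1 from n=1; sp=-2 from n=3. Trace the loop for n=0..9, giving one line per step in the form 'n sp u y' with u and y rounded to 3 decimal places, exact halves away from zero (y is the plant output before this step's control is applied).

0 2 3.500 0.000
1 1 -0.781 0.875
2 1 2.836 -0.370
3 -2 -5.024 0.783
4 -2 1.237 -1.413
5 -2 -4.064 0.592
6 -2 -0.188 -1.134
7 -2 -3.999 0.180
8 -2 -1.431 -1.036
9 -2 -4.133 -0.151

(exact arithmetic carried between steps; '≈' marks a value shown rounded to 6 d.p. or computed from one; I and e_prev carry over from the previous line; the table rounds u and y to 3 d.p., halves away from zero)
n=0: y=0, sp=2, e=sp−y=2; I=2, D=e−e_prev=2; u=3/4·2+1/4·2+3/4·2=3.5; next y=-1/5·0+1/4·3.5=0.875
n=1: y=0.875, sp=1, e=sp−y=0.125; I=2.125, D=e−e_prev=-1.875; u=3/4·0.125+1/4·2.125+3/4·(-1.875)=-0.78125; next y=-1/5·0.875+1/4·(-0.78125)≈-0.370313
n=2: y≈-0.370313, sp=1, e=sp−y≈1.370313; I≈3.495313, D=e−e_prev≈1.245313; u=3/4·1.370313+1/4·3.495313+3/4·1.245313≈2.835547; next y=-1/5·(-0.370313)+1/4·2.835547≈0.782949
n=3: y≈0.782949, sp=-2, e=sp−y≈-2.782949; I≈0.712363, D=e−e_prev≈-4.153262; u=3/4·(-2.782949)+1/4·0.712363+3/4·(-4.153262)≈-5.024067; next y=-1/5·0.782949+1/4·(-5.024067)≈-1.412607
n=4: y≈-1.412607, sp=-2, e=sp−y≈-0.587393; I≈0.124970, D=e−e_prev≈2.195556; u=3/4·(-0.587393)+1/4·0.124970+3/4·2.195556≈1.237364; next y=-1/5·(-1.412607)+1/4·1.237364≈0.591862
n=5: y≈0.591862, sp=-2, e=sp−y≈-2.591862; I≈-2.466892, D=e−e_prev≈-2.004469; u=3/4·(-2.591862)+1/4·(-2.466892)+3/4·(-2.004469)≈-4.063972; next y=-1/5·0.591862+1/4·(-4.063972)≈-1.134365
n=6: y≈-1.134365, sp=-2, e=sp−y≈-0.865635; I≈-3.332527, D=e−e_prev≈1.726228; u=3/4·(-0.865635)+1/4·(-3.332527)+3/4·1.726228≈-0.187687; next y=-1/5·(-1.134365)+1/4·(-0.187687)≈0.179951
n=7: y≈0.179951, sp=-2, e=sp−y≈-2.179951; I≈-5.512478, D=e−e_prev≈-1.314317; u=3/4·(-2.179951)+1/4·(-5.512478)+3/4·(-1.314317)≈-3.998821; next y=-1/5·0.179951+1/4·(-3.998821)≈-1.035695
n=8: y≈-1.035695, sp=-2, e=sp−y≈-0.964305; I≈-6.476783, D=e−e_prev≈1.215647; u=3/4·(-0.964305)+1/4·(-6.476783)+3/4·1.215647≈-1.430689; next y=-1/5·(-1.035695)+1/4·(-1.430689)≈-0.150533
n=9: y≈-0.150533, sp=-2, e=sp−y≈-1.849467; I≈-8.326250, D=e−e_prev≈-0.885162; u=3/4·(-1.849467)+1/4·(-8.326250)+3/4·(-0.885162)≈-4.132534; next y=-1/5·(-0.150533)+1/4·(-4.132534)≈-1.003027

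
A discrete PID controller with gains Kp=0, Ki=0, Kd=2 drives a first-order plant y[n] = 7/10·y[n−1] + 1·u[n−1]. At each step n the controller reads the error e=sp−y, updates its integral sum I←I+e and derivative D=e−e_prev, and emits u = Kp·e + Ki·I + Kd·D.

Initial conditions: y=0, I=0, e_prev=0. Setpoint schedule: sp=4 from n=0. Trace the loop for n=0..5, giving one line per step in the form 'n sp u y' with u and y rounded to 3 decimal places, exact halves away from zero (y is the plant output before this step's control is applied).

(exact arithmetic carried between steps; '≈' marks a value shown rounded to 6 d.p. or computed from one; I and e_prev carry over from the previous line; the table rounds u and y to 3 d.p., halves away from zero)
n=0: y=0, sp=4, e=sp−y=4; I=4, D=e−e_prev=4; u=0·4+0·4+2·4=8; next y=7/10·0+1·8=8
n=1: y=8, sp=4, e=sp−y=-4; I=0, D=e−e_prev=-8; u=0·(-4)+0·0+2·(-8)=-16; next y=7/10·8+1·(-16)=-10.4
n=2: y=-10.4, sp=4, e=sp−y=14.4; I=14.4, D=e−e_prev=18.4; u=0·14.4+0·14.4+2·18.4=36.8; next y=7/10·(-10.4)+1·36.8=29.52
n=3: y=29.52, sp=4, e=sp−y=-25.52; I=-11.12, D=e−e_prev=-39.92; u=0·(-25.52)+0·(-11.12)+2·(-39.92)=-79.84; next y=7/10·29.52+1·(-79.84)=-59.176
n=4: y=-59.176, sp=4, e=sp−y=63.176; I=52.056, D=e−e_prev=88.696; u=0·63.176+0·52.056+2·88.696=177.392; next y=7/10·(-59.176)+1·177.392=135.9688
n=5: y=135.9688, sp=4, e=sp−y=-131.9688; I=-79.9128, D=e−e_prev=-195.1448; u=0·(-131.9688)+0·(-79.9128)+2·(-195.1448)=-390.2896; next y=7/10·135.9688+1·(-390.2896)=-295.11144

0 4 8.000 0.000
1 4 -16.000 8.000
2 4 36.800 -10.400
3 4 -79.840 29.520
4 4 177.392 -59.176
5 4 -390.290 135.969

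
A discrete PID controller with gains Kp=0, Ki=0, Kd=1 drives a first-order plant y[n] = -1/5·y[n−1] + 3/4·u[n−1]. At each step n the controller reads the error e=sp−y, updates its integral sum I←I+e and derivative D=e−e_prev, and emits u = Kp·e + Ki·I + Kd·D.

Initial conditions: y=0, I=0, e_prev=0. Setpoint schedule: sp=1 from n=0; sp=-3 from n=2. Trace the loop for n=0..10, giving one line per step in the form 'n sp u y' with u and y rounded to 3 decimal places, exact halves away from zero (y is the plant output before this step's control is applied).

0 1 1.000 0.000
1 1 -0.750 0.750
2 -3 -2.538 -0.713
3 -3 1.048 -1.761
4 -3 -2.899 1.138
5 -3 3.540 -2.402
6 -3 -5.537 3.135
7 -3 7.915 -4.780
8 -3 -11.672 6.892
9 -3 17.025 -10.133
10 -3 -24.928 14.795

(exact arithmetic carried between steps; '≈' marks a value shown rounded to 6 d.p. or computed from one; I and e_prev carry over from the previous line; the table rounds u and y to 3 d.p., halves away from zero)
n=0: y=0, sp=1, e=sp−y=1; I=1, D=e−e_prev=1; u=0·1+0·1+1·1=1; next y=-1/5·0+3/4·1=0.75
n=1: y=0.75, sp=1, e=sp−y=0.25; I=1.25, D=e−e_prev=-0.75; u=0·0.25+0·1.25+1·(-0.75)=-0.75; next y=-1/5·0.75+3/4·(-0.75)=-0.7125
n=2: y=-0.7125, sp=-3, e=sp−y=-2.2875; I=-1.0375, D=e−e_prev=-2.5375; u=0·(-2.2875)+0·(-1.0375)+1·(-2.5375)=-2.5375; next y=-1/5·(-0.7125)+3/4·(-2.5375)=-1.760625
n=3: y=-1.760625, sp=-3, e=sp−y=-1.239375; I=-2.276875, D=e−e_prev=1.048125; u=0·(-1.239375)+0·(-2.276875)+1·1.048125=1.048125; next y=-1/5·(-1.760625)+3/4·1.048125≈1.138219
n=4: y≈1.138219, sp=-3, e=sp−y≈-4.138219; I≈-6.415094, D=e−e_prev≈-2.898844; u=0·(-4.138219)+0·(-6.415094)+1·(-2.898844)≈-2.898844; next y=-1/5·1.138219+3/4·(-2.898844)≈-2.401777
n=5: y≈-2.401777, sp=-3, e=sp−y≈-0.598223; I≈-7.013317, D=e−e_prev≈3.539995; u=0·(-0.598223)+0·(-7.013317)+1·3.539995≈3.539995; next y=-1/5·(-2.401777)+3/4·3.539995≈3.135352
n=6: y≈3.135352, sp=-3, e=sp−y≈-6.135352; I≈-13.148669, D=e−e_prev≈-5.537128; u=0·(-6.135352)+0·(-13.148669)+1·(-5.537128)≈-5.537128; next y=-1/5·3.135352+3/4·(-5.537128)≈-4.779917
n=7: y≈-4.779917, sp=-3, e=sp−y≈1.779917; I≈-11.368752, D=e−e_prev≈7.915268; u=0·1.779917+0·(-11.368752)+1·7.915268≈7.915268; next y=-1/5·(-4.779917)+3/4·7.915268≈6.892435
n=8: y≈6.892435, sp=-3, e=sp−y≈-9.892435; I≈-21.261187, D=e−e_prev≈-11.672351; u=0·(-9.892435)+0·(-21.261187)+1·(-11.672351)≈-11.672351; next y=-1/5·6.892435+3/4·(-11.672351)≈-10.132750
n=9: y≈-10.132750, sp=-3, e=sp−y≈7.132750; I≈-14.128437, D=e−e_prev≈17.025185; u=0·7.132750+0·(-14.128437)+1·17.025185≈17.025185; next y=-1/5·(-10.132750)+3/4·17.025185≈14.795439
n=10: y≈14.795439, sp=-3, e=sp−y≈-17.795439; I≈-31.923875, D=e−e_prev≈-24.928189; u=0·(-17.795439)+0·(-31.923875)+1·(-24.928189)≈-24.928189; next y=-1/5·14.795439+3/4·(-24.928189)≈-21.655230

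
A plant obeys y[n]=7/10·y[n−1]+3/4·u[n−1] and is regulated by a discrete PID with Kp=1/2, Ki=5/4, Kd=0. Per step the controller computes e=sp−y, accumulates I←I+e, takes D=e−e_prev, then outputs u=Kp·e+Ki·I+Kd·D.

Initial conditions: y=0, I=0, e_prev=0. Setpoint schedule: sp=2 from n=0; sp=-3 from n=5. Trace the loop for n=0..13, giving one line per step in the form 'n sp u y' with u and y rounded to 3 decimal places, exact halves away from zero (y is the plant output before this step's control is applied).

(exact arithmetic carried between steps; '≈' marks a value shown rounded to 6 d.p. or computed from one; I and e_prev carry over from the previous line; the table rounds u and y to 3 d.p., halves away from zero)
n=0: y=0, sp=2, e=sp−y=2; I=2, D=e−e_prev=2; u=1/2·2+5/4·2+0·2=3.5; next y=7/10·0+3/4·3.5=2.625
n=1: y=2.625, sp=2, e=sp−y=-0.625; I=1.375, D=e−e_prev=-2.625; u=1/2·(-0.625)+5/4·1.375+0·(-2.625)=1.40625; next y=7/10·2.625+3/4·1.40625≈2.892188
n=2: y≈2.892188, sp=2, e=sp−y≈-0.892188; I≈0.482813, D=e−e_prev≈-0.267188; u=1/2·(-0.892188)+5/4·0.482813+0·(-0.267188)≈0.157422; next y=7/10·2.892188+3/4·0.157422≈2.142598
n=3: y≈2.142598, sp=2, e=sp−y≈-0.142598; I≈0.340215, D=e−e_prev≈0.749590; u=1/2·(-0.142598)+5/4·0.340215+0·0.749590≈0.353970; next y=7/10·2.142598+3/4·0.353970≈1.765296
n=4: y≈1.765296, sp=2, e=sp−y≈0.234704; I≈0.574919, D=e−e_prev≈0.377302; u=1/2·0.234704+5/4·0.574919+0·0.377302≈0.836001; next y=7/10·1.765296+3/4·0.836001≈1.862708
n=5: y≈1.862708, sp=-3, e=sp−y≈-4.862708; I≈-4.287789, D=e−e_prev≈-5.097412; u=1/2·(-4.862708)+5/4·(-4.287789)+0·(-5.097412)≈-7.791090; next y=7/10·1.862708+3/4·(-7.791090)≈-4.539422
n=6: y≈-4.539422, sp=-3, e=sp−y≈1.539422; I≈-2.748367, D=e−e_prev≈6.402130; u=1/2·1.539422+5/4·(-2.748367)+0·6.402130≈-2.665748; next y=7/10·(-4.539422)+3/4·(-2.665748)≈-5.176906
n=7: y≈-5.176906, sp=-3, e=sp−y≈2.176906; I≈-0.571461, D=e−e_prev≈0.637484; u=1/2·2.176906+5/4·(-0.571461)+0·0.637484≈0.374127; next y=7/10·(-5.176906)+3/4·0.374127≈-3.343239
n=8: y≈-3.343239, sp=-3, e=sp−y≈0.343239; I≈-0.228222, D=e−e_prev≈-1.833667; u=1/2·0.343239+5/4·(-0.228222)+0·(-1.833667)≈-0.113658; next y=7/10·(-3.343239)+3/4·(-0.113658)≈-2.425511
n=9: y≈-2.425511, sp=-3, e=sp−y≈-0.574489; I≈-0.802711, D=e−e_prev≈-0.917728; u=1/2·(-0.574489)+5/4·(-0.802711)+0·(-0.917728)≈-1.290634; next y=7/10·(-2.425511)+3/4·(-1.290634)≈-2.665833
n=10: y≈-2.665833, sp=-3, e=sp−y≈-0.334167; I≈-1.136878, D=e−e_prev≈0.240322; u=1/2·(-0.334167)+5/4·(-1.136878)+0·0.240322≈-1.588182; next y=7/10·(-2.665833)+3/4·(-1.588182)≈-3.057219
n=11: y≈-3.057219, sp=-3, e=sp−y≈0.057219; I≈-1.079659, D=e−e_prev≈0.391387; u=1/2·0.057219+5/4·(-1.079659)+0·0.391387≈-1.320964; next y=7/10·(-3.057219)+3/4·(-1.320964)≈-3.130777
n=12: y≈-3.130777, sp=-3, e=sp−y≈0.130777; I≈-0.948882, D=e−e_prev≈0.073558; u=1/2·0.130777+5/4·(-0.948882)+0·0.073558≈-1.120715; next y=7/10·(-3.130777)+3/4·(-1.120715)≈-3.032080
n=13: y≈-3.032080, sp=-3, e=sp−y≈0.032080; I≈-0.916803, D=e−e_prev≈-0.098697; u=1/2·0.032080+5/4·(-0.916803)+0·(-0.098697)≈-1.129963; next y=7/10·(-3.032080)+3/4·(-1.129963)≈-2.969928

0 2 3.500 0.000
1 2 1.406 2.625
2 2 0.157 2.892
3 2 0.354 2.143
4 2 0.836 1.765
5 -3 -7.791 1.863
6 -3 -2.666 -4.539
7 -3 0.374 -5.177
8 -3 -0.114 -3.343
9 -3 -1.291 -2.426
10 -3 -1.588 -2.666
11 -3 -1.321 -3.057
12 -3 -1.121 -3.131
13 -3 -1.130 -3.032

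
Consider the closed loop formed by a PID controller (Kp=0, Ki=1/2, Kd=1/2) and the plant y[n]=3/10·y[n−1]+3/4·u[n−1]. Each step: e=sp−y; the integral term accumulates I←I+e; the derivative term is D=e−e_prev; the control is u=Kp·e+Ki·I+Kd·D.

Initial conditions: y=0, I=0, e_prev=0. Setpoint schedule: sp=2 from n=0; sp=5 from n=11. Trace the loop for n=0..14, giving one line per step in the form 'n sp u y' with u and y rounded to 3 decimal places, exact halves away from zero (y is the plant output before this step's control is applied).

0 2 2.000 0.000
1 2 0.500 1.500
2 2 2.175 0.825
3 2 1.371 1.879
4 2 2.245 1.592
5 2 1.736 2.162
6 2 2.151 1.951
7 2 1.823 2.199
8 2 2.019 2.027
9 2 1.824 2.122
10 2 1.928 2.005
11 5 4.824 2.048
12 5 2.637 4.233
13 5 5.098 3.248
14 5 3.932 4.798

(exact arithmetic carried between steps; '≈' marks a value shown rounded to 6 d.p. or computed from one; I and e_prev carry over from the previous line; the table rounds u and y to 3 d.p., halves away from zero)
n=0: y=0, sp=2, e=sp−y=2; I=2, D=e−e_prev=2; u=0·2+1/2·2+1/2·2=2; next y=3/10·0+3/4·2=1.5
n=1: y=1.5, sp=2, e=sp−y=0.5; I=2.5, D=e−e_prev=-1.5; u=0·0.5+1/2·2.5+1/2·(-1.5)=0.5; next y=3/10·1.5+3/4·0.5=0.825
n=2: y=0.825, sp=2, e=sp−y=1.175; I=3.675, D=e−e_prev=0.675; u=0·1.175+1/2·3.675+1/2·0.675=2.175; next y=3/10·0.825+3/4·2.175=1.87875
n=3: y=1.87875, sp=2, e=sp−y=0.12125; I=3.79625, D=e−e_prev=-1.05375; u=0·0.12125+1/2·3.79625+1/2·(-1.05375)=1.37125; next y=3/10·1.87875+3/4·1.37125≈1.592063
n=4: y≈1.592063, sp=2, e=sp−y≈0.407938; I≈4.204188, D=e−e_prev≈0.286688; u=0·0.407938+1/2·4.204188+1/2·0.286688≈2.245438; next y=3/10·1.592063+3/4·2.245438≈2.161697
n=5: y≈2.161697, sp=2, e=sp−y≈-0.161697; I≈4.042491, D=e−e_prev≈-0.569634; u=0·(-0.161697)+1/2·4.042491+1/2·(-0.569634)≈1.736428; next y=3/10·2.161697+3/4·1.736428≈1.950830
n=6: y≈1.950830, sp=2, e=sp−y≈0.049170; I≈4.091660, D=e−e_prev≈0.210867; u=0·0.049170+1/2·4.091660+1/2·0.210867≈2.151264; next y=3/10·1.950830+3/4·2.151264≈2.198697
n=7: y≈2.198697, sp=2, e=sp−y≈-0.198697; I≈3.892964, D=e−e_prev≈-0.247867; u=0·(-0.198697)+1/2·3.892964+1/2·(-0.247867)≈1.822549; next y=3/10·2.198697+3/4·1.822549≈2.026520
n=8: y≈2.026520, sp=2, e=sp−y≈-0.026520; I≈3.866443, D=e−e_prev≈0.172176; u=0·(-0.026520)+1/2·3.866443+1/2·0.172176≈2.019310; next y=3/10·2.026520+3/4·2.019310≈2.122438
n=9: y≈2.122438, sp=2, e=sp−y≈-0.122438; I≈3.744005, D=e−e_prev≈-0.095918; u=0·(-0.122438)+1/2·3.744005+1/2·(-0.095918)≈1.824043; next y=3/10·2.122438+3/4·1.824043≈2.004764
n=10: y≈2.004764, sp=2, e=sp−y≈-0.004764; I≈3.739241, D=e−e_prev≈0.117674; u=0·(-0.004764)+1/2·3.739241+1/2·0.117674≈1.928458; next y=3/10·2.004764+3/4·1.928458≈2.047772
n=11: y≈2.047772, sp=5, e=sp−y≈2.952228; I≈6.691468, D=e−e_prev≈2.956992; u=0·2.952228+1/2·6.691468+1/2·2.956992≈4.824230; next y=3/10·2.047772+3/4·4.824230≈4.232504
n=12: y≈4.232504, sp=5, e=sp−y≈0.767496; I≈7.458964, D=e−e_prev≈-2.184732; u=0·0.767496+1/2·7.458964+1/2·(-2.184732)≈2.637116; next y=3/10·4.232504+3/4·2.637116≈3.247588
n=13: y≈3.247588, sp=5, e=sp−y≈1.752412; I≈9.211376, D=e−e_prev≈0.984916; u=0·1.752412+1/2·9.211376+1/2·0.984916≈5.098146; next y=3/10·3.247588+3/4·5.098146≈4.797886
n=14: y≈4.797886, sp=5, e=sp−y≈0.202114; I≈9.413490, D=e−e_prev≈-1.550297; u=0·0.202114+1/2·9.413490+1/2·(-1.550297)≈3.931596; next y=3/10·4.797886+3/4·3.931596≈4.388063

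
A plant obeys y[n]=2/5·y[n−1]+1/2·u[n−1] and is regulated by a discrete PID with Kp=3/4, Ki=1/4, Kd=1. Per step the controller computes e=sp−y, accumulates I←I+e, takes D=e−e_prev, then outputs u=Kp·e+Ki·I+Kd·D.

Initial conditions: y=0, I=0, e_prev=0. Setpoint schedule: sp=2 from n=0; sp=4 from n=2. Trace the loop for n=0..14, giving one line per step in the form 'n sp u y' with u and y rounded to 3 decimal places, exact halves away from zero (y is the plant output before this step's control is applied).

0 2 4.000 0.000
1 2 -1.500 2.000
2 4 8.400 0.050
3 4 -2.903 4.220
4 4 9.179 0.237
5 4 -2.758 4.684
6 4 9.897 0.495
7 4 -2.720 5.147
8 4 10.541 0.699
9 4 -2.784 5.550
10 4 11.124 0.828
11 4 -2.936 5.893
12 4 11.664 0.889
13 4 -3.159 6.188
14 4 12.176 0.896

(exact arithmetic carried between steps; '≈' marks a value shown rounded to 6 d.p. or computed from one; I and e_prev carry over from the previous line; the table rounds u and y to 3 d.p., halves away from zero)
n=0: y=0, sp=2, e=sp−y=2; I=2, D=e−e_prev=2; u=3/4·2+1/4·2+1·2=4; next y=2/5·0+1/2·4=2
n=1: y=2, sp=2, e=sp−y=0; I=2, D=e−e_prev=-2; u=3/4·0+1/4·2+1·(-2)=-1.5; next y=2/5·2+1/2·(-1.5)=0.05
n=2: y=0.05, sp=4, e=sp−y=3.95; I=5.95, D=e−e_prev=3.95; u=3/4·3.95+1/4·5.95+1·3.95=8.4; next y=2/5·0.05+1/2·8.4=4.22
n=3: y=4.22, sp=4, e=sp−y=-0.22; I=5.73, D=e−e_prev=-4.17; u=3/4·(-0.22)+1/4·5.73+1·(-4.17)=-2.9025; next y=2/5·4.22+1/2·(-2.9025)=0.23675
n=4: y=0.23675, sp=4, e=sp−y=3.76325; I=9.49325, D=e−e_prev=3.98325; u=3/4·3.76325+1/4·9.49325+1·3.98325=9.179; next y=2/5·0.23675+1/2·9.179=4.6842
n=5: y=4.6842, sp=4, e=sp−y=-0.6842; I=8.80905, D=e−e_prev=-4.44745; u=3/4·(-0.6842)+1/4·8.80905+1·(-4.44745)≈-2.758338; next y=2/5·4.6842+1/2·(-2.758338)≈0.494511
n=6: y≈0.494511, sp=4, e=sp−y≈3.505489; I≈12.314539, D=e−e_prev≈4.189689; u=3/4·3.505489+1/4·12.314539+1·4.189689≈9.89744; next y=2/5·0.494511+1/2·9.89744≈5.146525
n=7: y≈5.146525, sp=4, e=sp−y≈-1.146525; I≈11.168014, D=e−e_prev≈-4.652013; u=3/4·(-1.146525)+1/4·11.168014+1·(-4.652013)≈-2.719903; next y=2/5·5.146525+1/2·(-2.719903)≈0.698658
n=8: y≈0.698658, sp=4, e=sp−y≈3.301342; I≈14.469356, D=e−e_prev≈4.447866; u=3/4·3.301342+1/4·14.469356+1·4.447866≈10.541212; next y=2/5·0.698658+1/2·10.541212≈5.550069
n=9: y≈5.550069, sp=4, e=sp−y≈-1.550069; I≈12.919287, D=e−e_prev≈-4.851411; u=3/4·(-1.550069)+1/4·12.919287+1·(-4.851411)≈-2.784141; next y=2/5·5.550069+1/2·(-2.784141)≈0.827957
n=10: y≈0.827957, sp=4, e=sp−y≈3.172043; I≈16.091330, D=e−e_prev≈4.722112; u=3/4·3.172043+1/4·16.091330+1·4.722112≈11.123976; next y=2/5·0.827957+1/2·11.123976≈5.893171
n=11: y≈5.893171, sp=4, e=sp−y≈-1.893171; I≈14.198159, D=e−e_prev≈-5.065214; u=3/4·(-1.893171)+1/4·14.198159+1·(-5.065214)≈-2.935553; next y=2/5·5.893171+1/2·(-2.935553)≈0.889492
n=12: y≈0.889492, sp=4, e=sp−y≈3.110508; I≈17.308666, D=e−e_prev≈5.003679; u=3/4·3.110508+1/4·17.308666+1·5.003679≈11.663726; next y=2/5·0.889492+1/2·11.663726≈6.187660
n=13: y≈6.187660, sp=4, e=sp−y≈-2.187660; I≈15.121006, D=e−e_prev≈-5.298168; u=3/4·(-2.187660)+1/4·15.121006+1·(-5.298168)≈-3.158661; next y=2/5·6.187660+1/2·(-3.158661)≈0.895733
n=14: y≈0.895733, sp=4, e=sp−y≈3.104267; I≈18.225273, D=e−e_prev≈5.291927; u=3/4·3.104267+1/4·18.225273+1·5.291927≈12.176445; next y=2/5·0.895733+1/2·12.176445≈6.446516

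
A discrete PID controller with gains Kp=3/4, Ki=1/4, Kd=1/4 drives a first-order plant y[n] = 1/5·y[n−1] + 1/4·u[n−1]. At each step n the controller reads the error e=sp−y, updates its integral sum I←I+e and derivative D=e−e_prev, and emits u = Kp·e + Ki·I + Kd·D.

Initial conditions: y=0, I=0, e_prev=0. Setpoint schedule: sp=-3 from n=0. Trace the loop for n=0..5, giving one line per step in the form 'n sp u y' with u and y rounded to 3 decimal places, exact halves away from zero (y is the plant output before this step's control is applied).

0 -3 -3.750 0.000
1 -3 -2.578 -0.938
2 -3 -3.460 -0.832
3 -3 -3.726 -1.031
4 -3 -4.135 -1.138
5 -3 -4.473 -1.261

(exact arithmetic carried between steps; '≈' marks a value shown rounded to 6 d.p. or computed from one; I and e_prev carry over from the previous line; the table rounds u and y to 3 d.p., halves away from zero)
n=0: y=0, sp=-3, e=sp−y=-3; I=-3, D=e−e_prev=-3; u=3/4·(-3)+1/4·(-3)+1/4·(-3)=-3.75; next y=1/5·0+1/4·(-3.75)=-0.9375
n=1: y=-0.9375, sp=-3, e=sp−y=-2.0625; I=-5.0625, D=e−e_prev=0.9375; u=3/4·(-2.0625)+1/4·(-5.0625)+1/4·0.9375=-2.578125; next y=1/5·(-0.9375)+1/4·(-2.578125)≈-0.832031
n=2: y≈-0.832031, sp=-3, e=sp−y≈-2.167969; I≈-7.230469, D=e−e_prev≈-0.105469; u=3/4·(-2.167969)+1/4·(-7.230469)+1/4·(-0.105469)≈-3.459961; next y=1/5·(-0.832031)+1/4·(-3.459961)≈-1.031396
n=3: y≈-1.031396, sp=-3, e=sp−y≈-1.968604; I≈-9.199072, D=e−e_prev≈0.199365; u=3/4·(-1.968604)+1/4·(-9.199072)+1/4·0.199365≈-3.726379; next y=1/5·(-1.031396)+1/4·(-3.726379)≈-1.137874
n=4: y≈-1.137874, sp=-3, e=sp−y≈-1.862126; I≈-11.061198, D=e−e_prev≈0.106478; u=3/4·(-1.862126)+1/4·(-11.061198)+1/4·0.106478≈-4.135275; next y=1/5·(-1.137874)+1/4·(-4.135275)≈-1.261393
n=5: y≈-1.261393, sp=-3, e=sp−y≈-1.738607; I≈-12.799805, D=e−e_prev≈0.123519; u=3/4·(-1.738607)+1/4·(-12.799805)+1/4·0.123519≈-4.473026; next y=1/5·(-1.261393)+1/4·(-4.473026)≈-1.370535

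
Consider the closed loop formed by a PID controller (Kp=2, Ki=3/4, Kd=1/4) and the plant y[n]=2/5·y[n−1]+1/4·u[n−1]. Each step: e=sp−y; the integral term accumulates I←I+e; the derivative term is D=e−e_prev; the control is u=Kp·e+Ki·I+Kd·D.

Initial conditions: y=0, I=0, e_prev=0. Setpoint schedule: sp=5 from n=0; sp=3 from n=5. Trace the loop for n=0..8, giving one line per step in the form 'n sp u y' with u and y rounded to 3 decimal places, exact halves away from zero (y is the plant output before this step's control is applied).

0 5 15.000 0.000
1 5 6.250 3.750
2 5 10.188 3.063
3 5 9.341 3.772
4 5 10.223 3.844
5 3 4.360 4.093
6 3 8.200 2.727
7 3 6.822 3.141
8 3 7.357 2.962

(exact arithmetic carried between steps; '≈' marks a value shown rounded to 6 d.p. or computed from one; I and e_prev carry over from the previous line; the table rounds u and y to 3 d.p., halves away from zero)
n=0: y=0, sp=5, e=sp−y=5; I=5, D=e−e_prev=5; u=2·5+3/4·5+1/4·5=15; next y=2/5·0+1/4·15=3.75
n=1: y=3.75, sp=5, e=sp−y=1.25; I=6.25, D=e−e_prev=-3.75; u=2·1.25+3/4·6.25+1/4·(-3.75)=6.25; next y=2/5·3.75+1/4·6.25=3.0625
n=2: y=3.0625, sp=5, e=sp−y=1.9375; I=8.1875, D=e−e_prev=0.6875; u=2·1.9375+3/4·8.1875+1/4·0.6875=10.1875; next y=2/5·3.0625+1/4·10.1875=3.771875
n=3: y=3.771875, sp=5, e=sp−y=1.228125; I=9.415625, D=e−e_prev=-0.709375; u=2·1.228125+3/4·9.415625+1/4·(-0.709375)=9.340625; next y=2/5·3.771875+1/4·9.340625≈3.843906
n=4: y≈3.843906, sp=5, e=sp−y≈1.156094; I≈10.571719, D=e−e_prev≈-0.072031; u=2·1.156094+3/4·10.571719+1/4·(-0.072031)≈10.222969; next y=2/5·3.843906+1/4·10.222969≈4.093305
n=5: y≈4.093305, sp=3, e=sp−y≈-1.093305; I≈9.478414, D=e−e_prev≈-2.249398; u=2·(-1.093305)+3/4·9.478414+1/4·(-2.249398)≈4.359852; next y=2/5·4.093305+1/4·4.359852≈2.727285
n=6: y≈2.727285, sp=3, e=sp−y≈0.272715; I≈9.751129, D=e−e_prev≈1.366020; u=2·0.272715+3/4·9.751129+1/4·1.366020≈8.200282; next y=2/5·2.727285+1/4·8.200282≈3.140985
n=7: y≈3.140985, sp=3, e=sp−y≈-0.140985; I≈9.610145, D=e−e_prev≈-0.413700; u=2·(-0.140985)+3/4·9.610145+1/4·(-0.413700)≈6.822215; next y=2/5·3.140985+1/4·6.822215≈2.961947
n=8: y≈2.961947, sp=3, e=sp−y≈0.038053; I≈9.648197, D=e−e_prev≈0.179037; u=2·0.038053+3/4·9.648197+1/4·0.179037≈7.357012; next y=2/5·2.961947+1/4·7.357012≈3.024032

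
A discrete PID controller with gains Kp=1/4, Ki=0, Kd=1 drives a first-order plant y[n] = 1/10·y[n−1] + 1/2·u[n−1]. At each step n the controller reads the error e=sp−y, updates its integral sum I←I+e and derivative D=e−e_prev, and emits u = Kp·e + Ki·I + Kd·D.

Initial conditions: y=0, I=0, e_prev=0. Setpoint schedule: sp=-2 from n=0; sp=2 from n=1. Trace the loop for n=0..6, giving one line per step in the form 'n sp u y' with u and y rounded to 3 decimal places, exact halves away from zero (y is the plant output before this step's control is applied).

(exact arithmetic carried between steps; '≈' marks a value shown rounded to 6 d.p. or computed from one; I and e_prev carry over from the previous line; the table rounds u and y to 3 d.p., halves away from zero)
n=0: y=0, sp=-2, e=sp−y=-2; I=-2, D=e−e_prev=-2; u=1/4·(-2)+0·(-2)+1·(-2)=-2.5; next y=1/10·0+1/2·(-2.5)=-1.25
n=1: y=-1.25, sp=2, e=sp−y=3.25; I=1.25, D=e−e_prev=5.25; u=1/4·3.25+0·1.25+1·5.25=6.0625; next y=1/10·(-1.25)+1/2·6.0625=2.90625
n=2: y=2.90625, sp=2, e=sp−y=-0.90625; I=0.34375, D=e−e_prev=-4.15625; u=1/4·(-0.90625)+0·0.34375+1·(-4.15625)≈-4.382813; next y=1/10·2.90625+1/2·(-4.382813)≈-1.900781
n=3: y≈-1.900781, sp=2, e=sp−y≈3.900781; I≈4.244531, D=e−e_prev≈4.807031; u=1/4·3.900781+0·4.244531+1·4.807031≈5.782227; next y=1/10·(-1.900781)+1/2·5.782227≈2.701035
n=4: y≈2.701035, sp=2, e=sp−y≈-0.701035; I≈3.543496, D=e−e_prev≈-4.601816; u=1/4·(-0.701035)+0·3.543496+1·(-4.601816)≈-4.777075; next y=1/10·2.701035+1/2·(-4.777075)≈-2.118434
n=5: y≈-2.118434, sp=2, e=sp−y≈4.118434; I≈7.661930, D=e−e_prev≈4.819469; u=1/4·4.118434+0·7.661930+1·4.819469≈5.849078; next y=1/10·(-2.118434)+1/2·5.849078≈2.712695
n=6: y≈2.712695, sp=2, e=sp−y≈-0.712695; I≈6.949235, D=e−e_prev≈-4.831130; u=1/4·(-0.712695)+0·6.949235+1·(-4.831130)≈-5.009303; next y=1/10·2.712695+1/2·(-5.009303)≈-2.233382

0 -2 -2.500 0.000
1 2 6.063 -1.250
2 2 -4.383 2.906
3 2 5.782 -1.901
4 2 -4.777 2.701
5 2 5.849 -2.118
6 2 -5.009 2.713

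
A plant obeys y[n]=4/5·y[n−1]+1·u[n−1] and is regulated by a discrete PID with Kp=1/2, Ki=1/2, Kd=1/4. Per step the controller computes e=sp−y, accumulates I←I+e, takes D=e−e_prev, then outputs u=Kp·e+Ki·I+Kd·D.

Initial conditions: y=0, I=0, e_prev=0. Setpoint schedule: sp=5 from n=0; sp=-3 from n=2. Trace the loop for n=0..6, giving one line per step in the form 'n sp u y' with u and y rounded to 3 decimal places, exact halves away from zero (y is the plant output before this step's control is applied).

(exact arithmetic carried between steps; '≈' marks a value shown rounded to 6 d.p. or computed from one; I and e_prev carry over from the previous line; the table rounds u and y to 3 d.p., halves away from zero)
n=0: y=0, sp=5, e=sp−y=5; I=5, D=e−e_prev=5; u=1/2·5+1/2·5+1/4·5=6.25; next y=4/5·0+1·6.25=6.25
n=1: y=6.25, sp=5, e=sp−y=-1.25; I=3.75, D=e−e_prev=-6.25; u=1/2·(-1.25)+1/2·3.75+1/4·(-6.25)=-0.3125; next y=4/5·6.25+1·(-0.3125)=4.6875
n=2: y=4.6875, sp=-3, e=sp−y=-7.6875; I=-3.9375, D=e−e_prev=-6.4375; u=1/2·(-7.6875)+1/2·(-3.9375)+1/4·(-6.4375)=-7.421875; next y=4/5·4.6875+1·(-7.421875)=-3.671875
n=3: y=-3.671875, sp=-3, e=sp−y=0.671875; I=-3.265625, D=e−e_prev=8.359375; u=1/2·0.671875+1/2·(-3.265625)+1/4·8.359375≈0.792969; next y=4/5·(-3.671875)+1·0.792969≈-2.144531
n=4: y≈-2.144531, sp=-3, e=sp−y≈-0.855469; I≈-4.121094, D=e−e_prev≈-1.527344; u=1/2·(-0.855469)+1/2·(-4.121094)+1/4·(-1.527344)≈-2.870117; next y=4/5·(-2.144531)+1·(-2.870117)≈-4.585742
n=5: y≈-4.585742, sp=-3, e=sp−y≈1.585742; I≈-2.535352, D=e−e_prev≈2.441211; u=1/2·1.585742+1/2·(-2.535352)+1/4·2.441211≈0.135498; next y=4/5·(-4.585742)+1·0.135498≈-3.533096
n=6: y≈-3.533096, sp=-3, e=sp−y≈0.533096; I≈-2.002256, D=e−e_prev≈-1.052646; u=1/2·0.533096+1/2·(-2.002256)+1/4·(-1.052646)≈-0.997742; next y=4/5·(-3.533096)+1·(-0.997742)≈-3.824218

0 5 6.250 0.000
1 5 -0.313 6.250
2 -3 -7.422 4.688
3 -3 0.793 -3.672
4 -3 -2.870 -2.145
5 -3 0.135 -4.586
6 -3 -0.998 -3.533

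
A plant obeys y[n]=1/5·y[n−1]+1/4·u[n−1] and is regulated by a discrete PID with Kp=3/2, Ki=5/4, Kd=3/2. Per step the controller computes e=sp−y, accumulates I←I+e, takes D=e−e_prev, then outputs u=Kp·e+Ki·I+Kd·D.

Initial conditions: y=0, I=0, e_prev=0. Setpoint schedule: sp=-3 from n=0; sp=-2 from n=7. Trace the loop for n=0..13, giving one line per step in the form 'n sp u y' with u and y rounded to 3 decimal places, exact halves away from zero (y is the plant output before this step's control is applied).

(exact arithmetic carried between steps; '≈' marks a value shown rounded to 6 d.p. or computed from one; I and e_prev carry over from the previous line; the table rounds u and y to 3 d.p., halves away from zero)
n=0: y=0, sp=-3, e=sp−y=-3; I=-3, D=e−e_prev=-3; u=3/2·(-3)+5/4·(-3)+3/2·(-3)=-12.75; next y=1/5·0+1/4·(-12.75)=-3.1875
n=1: y=-3.1875, sp=-3, e=sp−y=0.1875; I=-2.8125, D=e−e_prev=3.1875; u=3/2·0.1875+5/4·(-2.8125)+3/2·3.1875=1.546875; next y=1/5·(-3.1875)+1/4·1.546875≈-0.250781
n=2: y≈-0.250781, sp=-3, e=sp−y≈-2.749219; I≈-5.561719, D=e−e_prev≈-2.936719; u=3/2·(-2.749219)+5/4·(-5.561719)+3/2·(-2.936719)≈-15.481055; next y=1/5·(-0.250781)+1/4·(-15.481055)≈-3.920420
n=3: y≈-3.920420, sp=-3, e=sp−y≈0.920420; I≈-4.641299, D=e−e_prev≈3.669639; u=3/2·0.920420+5/4·(-4.641299)+3/2·3.669639≈1.083464; next y=1/5·(-3.920420)+1/4·1.083464≈-0.513218
n=4: y≈-0.513218, sp=-3, e=sp−y≈-2.486782; I≈-7.128081, D=e−e_prev≈-3.407202; u=3/2·(-2.486782)+5/4·(-7.128081)+3/2·(-3.407202)≈-17.751077; next y=1/5·(-0.513218)+1/4·(-17.751077)≈-4.540413
n=5: y≈-4.540413, sp=-3, e=sp−y≈1.540413; I≈-5.587668, D=e−e_prev≈4.027195; u=3/2·1.540413+5/4·(-5.587668)+3/2·4.027195≈1.366827; next y=1/5·(-4.540413)+1/4·1.366827≈-0.566376
n=6: y≈-0.566376, sp=-3, e=sp−y≈-2.433624; I≈-8.021292, D=e−e_prev≈-3.974037; u=3/2·(-2.433624)+5/4·(-8.021292)+3/2·(-3.974037)≈-19.638107; next y=1/5·(-0.566376)+1/4·(-19.638107)≈-5.022802
n=7: y≈-5.022802, sp=-2, e=sp−y≈3.022802; I≈-4.998490, D=e−e_prev≈5.456426; u=3/2·3.022802+5/4·(-4.998490)+3/2·5.456426≈6.470729; next y=1/5·(-5.022802)+1/4·6.470729≈0.613122
n=8: y≈0.613122, sp=-2, e=sp−y≈-2.613122; I≈-7.611612, D=e−e_prev≈-5.635924; u=3/2·(-2.613122)+5/4·(-7.611612)+3/2·(-5.635924)≈-21.888084; next y=1/5·0.613122+1/4·(-21.888084)≈-5.349397
n=9: y≈-5.349397, sp=-2, e=sp−y≈3.349397; I≈-4.262216, D=e−e_prev≈5.962518; u=3/2·3.349397+5/4·(-4.262216)+3/2·5.962518≈8.640103; next y=1/5·(-5.349397)+1/4·8.640103≈1.090146
n=10: y≈1.090146, sp=-2, e=sp−y≈-3.090146; I≈-7.352362, D=e−e_prev≈-6.439543; u=3/2·(-3.090146)+5/4·(-7.352362)+3/2·(-6.439543)≈-23.484987; next y=1/5·1.090146+1/4·(-23.484987)≈-5.653217
n=11: y≈-5.653217, sp=-2, e=sp−y≈3.653217; I≈-3.699145, D=e−e_prev≈6.743364; u=3/2·3.653217+5/4·(-3.699145)+3/2·6.743364≈10.970941; next y=1/5·(-5.653217)+1/4·10.970941≈1.612092
n=12: y≈1.612092, sp=-2, e=sp−y≈-3.612092; I≈-7.311236, D=e−e_prev≈-7.265309; u=3/2·(-3.612092)+5/4·(-7.311236)+3/2·(-7.265309)≈-25.455147; next y=1/5·1.612092+1/4·(-25.455147)≈-6.041368
n=13: y≈-6.041368, sp=-2, e=sp−y≈4.041368; I≈-3.269868, D=e−e_prev≈7.653460; u=3/2·4.041368+5/4·(-3.269868)+3/2·7.653460≈13.454908; next y=1/5·(-6.041368)+1/4·13.454908≈2.155453

0 -3 -12.750 0.000
1 -3 1.547 -3.188
2 -3 -15.481 -0.251
3 -3 1.083 -3.920
4 -3 -17.751 -0.513
5 -3 1.367 -4.540
6 -3 -19.638 -0.566
7 -2 6.471 -5.023
8 -2 -21.888 0.613
9 -2 8.640 -5.349
10 -2 -23.485 1.090
11 -2 10.971 -5.653
12 -2 -25.455 1.612
13 -2 13.455 -6.041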